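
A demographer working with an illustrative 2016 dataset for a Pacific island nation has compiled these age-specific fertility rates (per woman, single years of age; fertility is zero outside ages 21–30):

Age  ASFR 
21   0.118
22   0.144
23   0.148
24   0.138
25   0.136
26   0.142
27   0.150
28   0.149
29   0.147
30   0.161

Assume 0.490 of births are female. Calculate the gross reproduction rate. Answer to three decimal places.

Proportion female at birth = 0.490.
Sum of ASFRs = 0.118 + 0.144 + 0.148 + 0.138 + 0.136 + 0.142 + 0.150 + 0.149 + 0.147 + 0.161 = 1.433
TFR = 1.433
GRR = 0.490 × 1.433 = 0.70217

0.702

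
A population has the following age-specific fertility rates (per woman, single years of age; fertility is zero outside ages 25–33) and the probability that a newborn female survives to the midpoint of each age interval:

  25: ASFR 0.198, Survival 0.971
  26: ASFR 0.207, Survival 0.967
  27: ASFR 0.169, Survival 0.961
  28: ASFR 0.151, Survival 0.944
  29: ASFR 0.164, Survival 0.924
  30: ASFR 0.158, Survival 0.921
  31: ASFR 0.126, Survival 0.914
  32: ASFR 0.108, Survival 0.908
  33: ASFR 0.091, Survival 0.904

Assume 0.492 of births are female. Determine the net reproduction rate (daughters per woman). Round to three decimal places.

Proportion female at birth = 0.492.
Each age group contributes 1 × ASFR × survival:
  25: 1 × 0.198 × 0.971 = 0.19226
  26: 1 × 0.207 × 0.967 = 0.20017
  27: 1 × 0.169 × 0.961 = 0.16241
  28: 1 × 0.151 × 0.944 = 0.14254
  29: 1 × 0.164 × 0.924 = 0.15154
  30: 1 × 0.158 × 0.921 = 0.14552
  31: 1 × 0.126 × 0.914 = 0.11516
  32: 1 × 0.108 × 0.908 = 0.09806
  33: 1 × 0.091 × 0.904 = 0.08226
Sum = 1.28992
NRR = 0.492 × 1.28992 = 0.63464
With NRR below 1 the population is below replacement fertility.

0.635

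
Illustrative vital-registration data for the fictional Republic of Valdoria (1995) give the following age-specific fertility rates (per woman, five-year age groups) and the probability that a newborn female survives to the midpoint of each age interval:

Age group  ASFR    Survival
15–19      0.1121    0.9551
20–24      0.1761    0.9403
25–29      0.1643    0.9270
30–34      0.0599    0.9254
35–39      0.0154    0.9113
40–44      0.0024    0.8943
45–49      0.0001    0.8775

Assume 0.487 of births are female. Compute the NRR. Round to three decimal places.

Proportion female at birth = 0.487.
Weighting each age-specific rate by interval width and survival:
  15–19: 5 × 0.1121 × 0.9551 = 0.53533
  20–24: 5 × 0.1761 × 0.9403 = 0.82793
  25–29: 5 × 0.1643 × 0.9270 = 0.76153
  30–34: 5 × 0.0599 × 0.9254 = 0.27716
  35–39: 5 × 0.0154 × 0.9113 = 0.07017
  40–44: 5 × 0.0024 × 0.8943 = 0.01073
  45–49: 5 × 0.0001 × 0.8775 = 0.00044
Sum = 2.48329
NRR = 0.487 × 2.48329 = 1.20936
With NRR above 1 the population is above replacement fertility.

1.209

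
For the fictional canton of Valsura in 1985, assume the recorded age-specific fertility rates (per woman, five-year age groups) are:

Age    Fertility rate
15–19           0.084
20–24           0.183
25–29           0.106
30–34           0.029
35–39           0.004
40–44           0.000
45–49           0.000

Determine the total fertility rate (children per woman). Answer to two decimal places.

Sum of ASFRs = 0.084 + 0.183 + 0.106 + 0.029 + 0.004 + 0.000 + 0.000 = 0.406
TFR = 5 × 0.406 = 2.03

2.03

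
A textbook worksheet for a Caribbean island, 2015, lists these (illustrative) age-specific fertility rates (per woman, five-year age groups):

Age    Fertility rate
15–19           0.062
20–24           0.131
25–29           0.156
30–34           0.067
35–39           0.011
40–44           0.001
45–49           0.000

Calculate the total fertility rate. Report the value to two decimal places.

2.14

Sum of ASFRs = 0.062 + 0.131 + 0.156 + 0.067 + 0.011 + 0.001 + 0.000 = 0.428
TFR = 5 × 0.428 = 2.14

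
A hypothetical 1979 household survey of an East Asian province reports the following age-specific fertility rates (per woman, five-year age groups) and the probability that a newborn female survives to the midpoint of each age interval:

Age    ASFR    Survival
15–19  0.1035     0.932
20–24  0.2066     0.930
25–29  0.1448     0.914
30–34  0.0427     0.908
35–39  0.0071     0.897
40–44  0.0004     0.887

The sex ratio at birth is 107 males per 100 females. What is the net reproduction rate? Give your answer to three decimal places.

Proportion female at birth = 100 / (100 + 107) = 0.48309.
Per-age-group product (5 × ASFR × survival probability):
  15–19: 5 × 0.1035 × 0.932 = 0.48231
  20–24: 5 × 0.2066 × 0.930 = 0.96069
  25–29: 5 × 0.1448 × 0.914 = 0.66174
  30–34: 5 × 0.0427 × 0.908 = 0.19386
  35–39: 5 × 0.0071 × 0.897 = 0.03184
  40–44: 5 × 0.0004 × 0.887 = 0.00177
Sum = 2.33221
NRR = 0.48309 × 2.33221 = 1.12667

1.127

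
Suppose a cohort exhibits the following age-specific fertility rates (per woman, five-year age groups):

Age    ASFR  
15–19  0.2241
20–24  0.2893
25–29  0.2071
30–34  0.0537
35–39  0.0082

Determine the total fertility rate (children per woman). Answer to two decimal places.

Sum of ASFRs = 0.2241 + 0.2893 + 0.2071 + 0.0537 + 0.0082 = 0.7824
TFR = 5 × 0.7824 = 3.912

3.91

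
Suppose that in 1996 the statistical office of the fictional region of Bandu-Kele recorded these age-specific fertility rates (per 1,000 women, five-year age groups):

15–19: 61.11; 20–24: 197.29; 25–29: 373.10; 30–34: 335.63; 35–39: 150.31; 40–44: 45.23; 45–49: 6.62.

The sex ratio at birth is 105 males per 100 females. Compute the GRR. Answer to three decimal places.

2.852

Proportion female at birth = 100 / (100 + 105) = 0.48780.
Sum of ASFRs = 61.11 + 197.29 + 373.10 + 335.63 + 150.31 + 45.23 + 6.62 = 1169.29
TFR = 5 × 1169.29 / 1000 = 5.84645
GRR = 0.48780 × 5.84645 = 2.85190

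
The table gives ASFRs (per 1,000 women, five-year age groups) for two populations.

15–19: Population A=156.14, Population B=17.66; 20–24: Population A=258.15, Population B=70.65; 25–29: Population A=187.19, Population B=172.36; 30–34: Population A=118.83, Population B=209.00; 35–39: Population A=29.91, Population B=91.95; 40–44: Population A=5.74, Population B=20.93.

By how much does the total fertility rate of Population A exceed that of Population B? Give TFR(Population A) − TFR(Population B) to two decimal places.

Population A:
  Sum of ASFRs = 156.14 + 258.15 + 187.19 + 118.83 + 29.91 + 5.74 = 755.96
  TFR = 5 × 755.96 / 1000 = 3.7798
Population B:
  Sum of ASFRs = 17.66 + 70.65 + 172.36 + 209.00 + 91.95 + 20.93 = 582.55
  TFR = 5 × 582.55 / 1000 = 2.91275
Difference = 3.7798 − 2.91275 = 0.86705

0.87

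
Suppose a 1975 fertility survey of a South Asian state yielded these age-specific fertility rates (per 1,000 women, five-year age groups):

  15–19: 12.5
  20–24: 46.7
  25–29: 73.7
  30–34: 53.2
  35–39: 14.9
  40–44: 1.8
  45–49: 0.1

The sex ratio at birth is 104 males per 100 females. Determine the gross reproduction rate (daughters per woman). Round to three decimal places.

0.497

Proportion female at birth = 100 / (100 + 104) = 0.49020.
Sum of ASFRs = 12.5 + 46.7 + 73.7 + 53.2 + 14.9 + 1.8 + 0.1 = 202.9
TFR = 5 × 202.9 / 1000 = 1.0145
GRR = 0.49020 × 1.0145 = 0.49731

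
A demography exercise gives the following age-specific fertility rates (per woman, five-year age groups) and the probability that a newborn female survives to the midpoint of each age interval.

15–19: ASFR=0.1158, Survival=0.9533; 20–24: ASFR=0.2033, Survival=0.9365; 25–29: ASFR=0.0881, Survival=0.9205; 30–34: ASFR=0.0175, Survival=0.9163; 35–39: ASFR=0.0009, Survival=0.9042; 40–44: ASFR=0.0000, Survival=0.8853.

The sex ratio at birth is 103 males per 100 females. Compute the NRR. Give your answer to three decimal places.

0.982

Proportion female at birth = 100 / (100 + 103) = 0.49261.
Per-age-group product (5 × ASFR × survival probability):
  15–19: 5 × 0.1158 × 0.9533 = 0.55196
  20–24: 5 × 0.2033 × 0.9365 = 0.95195
  25–29: 5 × 0.0881 × 0.9205 = 0.40548
  30–34: 5 × 0.0175 × 0.9163 = 0.08018
  35–39: 5 × 0.0009 × 0.9042 = 0.00407
  40–44: 5 × 0.0000 × 0.8853 = 0.00000
Sum = 1.99364
NRR = 0.49261 × 1.99364 = 0.98209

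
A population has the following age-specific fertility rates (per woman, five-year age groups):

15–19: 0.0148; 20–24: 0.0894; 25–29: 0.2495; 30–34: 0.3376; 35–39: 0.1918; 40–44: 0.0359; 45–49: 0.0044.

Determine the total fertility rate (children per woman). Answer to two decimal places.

Sum of ASFRs = 0.0148 + 0.0894 + 0.2495 + 0.3376 + 0.1918 + 0.0359 + 0.0044 = 0.9234
TFR = 5 × 0.9234 = 4.617

4.62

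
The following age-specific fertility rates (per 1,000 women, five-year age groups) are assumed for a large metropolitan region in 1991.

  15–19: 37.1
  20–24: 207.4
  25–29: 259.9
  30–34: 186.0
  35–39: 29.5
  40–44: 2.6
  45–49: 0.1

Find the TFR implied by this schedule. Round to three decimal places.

3.613

Sum of ASFRs = 37.1 + 207.4 + 259.9 + 186.0 + 29.5 + 2.6 + 0.1 = 722.6
TFR = 5 × 722.6 / 1000 = 3.613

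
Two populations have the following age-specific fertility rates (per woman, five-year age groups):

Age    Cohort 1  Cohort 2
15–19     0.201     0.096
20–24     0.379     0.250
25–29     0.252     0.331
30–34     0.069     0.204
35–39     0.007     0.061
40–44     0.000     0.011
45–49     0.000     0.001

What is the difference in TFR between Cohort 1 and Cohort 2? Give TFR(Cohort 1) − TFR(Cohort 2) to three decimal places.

-0.230

Cohort 1:
  Sum of ASFRs = 0.201 + 0.379 + 0.252 + 0.069 + 0.007 + 0.000 + 0.000 = 0.908
  TFR = 5 × 0.908 = 4.54
Cohort 2:
  Sum of ASFRs = 0.096 + 0.250 + 0.331 + 0.204 + 0.061 + 0.011 + 0.001 = 0.954
  TFR = 5 × 0.954 = 4.77
Difference = 4.54 − 4.77 = -0.23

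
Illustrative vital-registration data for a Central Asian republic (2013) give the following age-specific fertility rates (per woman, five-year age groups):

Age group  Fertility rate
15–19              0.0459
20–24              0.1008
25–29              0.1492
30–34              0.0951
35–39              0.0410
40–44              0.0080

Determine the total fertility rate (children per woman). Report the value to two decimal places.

2.20

Sum of ASFRs = 0.0459 + 0.1008 + 0.1492 + 0.0951 + 0.0410 + 0.0080 = 0.4400
TFR = 5 × 0.4400 = 2.2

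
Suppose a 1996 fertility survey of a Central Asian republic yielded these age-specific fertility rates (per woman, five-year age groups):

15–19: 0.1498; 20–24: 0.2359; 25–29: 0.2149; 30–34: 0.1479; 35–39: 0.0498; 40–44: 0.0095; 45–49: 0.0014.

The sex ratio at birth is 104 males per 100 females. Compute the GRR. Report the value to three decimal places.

Proportion female at birth = 100 / (100 + 104) = 0.49020.
Sum of ASFRs = 0.1498 + 0.2359 + 0.2149 + 0.1479 + 0.0498 + 0.0095 + 0.0014 = 0.8092
TFR = 5 × 0.8092 = 4.046
GRR = 0.49020 × 4.046 = 1.98335

1.983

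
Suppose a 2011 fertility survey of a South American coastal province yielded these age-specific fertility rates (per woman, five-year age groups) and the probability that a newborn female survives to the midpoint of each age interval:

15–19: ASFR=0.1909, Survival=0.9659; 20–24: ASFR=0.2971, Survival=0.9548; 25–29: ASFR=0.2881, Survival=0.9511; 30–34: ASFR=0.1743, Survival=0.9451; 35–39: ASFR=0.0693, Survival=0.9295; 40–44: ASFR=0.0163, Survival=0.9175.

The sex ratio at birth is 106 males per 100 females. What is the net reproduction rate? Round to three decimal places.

2.394

Proportion female at birth = 100 / (100 + 106) = 0.48544.
Per-age-group product (5 × ASFR × survival probability):
  15–19: 5 × 0.1909 × 0.9659 = 0.92195
  20–24: 5 × 0.2971 × 0.9548 = 1.41836
  25–29: 5 × 0.2881 × 0.9511 = 1.37006
  30–34: 5 × 0.1743 × 0.9451 = 0.82365
  35–39: 5 × 0.0693 × 0.9295 = 0.32207
  40–44: 5 × 0.0163 × 0.9175 = 0.07478
Sum = 4.93087
NRR = 0.48544 × 4.93087 = 2.39364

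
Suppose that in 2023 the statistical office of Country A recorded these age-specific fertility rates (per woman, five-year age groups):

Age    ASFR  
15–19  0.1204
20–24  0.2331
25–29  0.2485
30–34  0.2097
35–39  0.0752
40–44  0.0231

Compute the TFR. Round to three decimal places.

Sum of ASFRs = 0.1204 + 0.2331 + 0.2485 + 0.2097 + 0.0752 + 0.0231 = 0.9100
TFR = 5 × 0.9100 = 4.55

4.550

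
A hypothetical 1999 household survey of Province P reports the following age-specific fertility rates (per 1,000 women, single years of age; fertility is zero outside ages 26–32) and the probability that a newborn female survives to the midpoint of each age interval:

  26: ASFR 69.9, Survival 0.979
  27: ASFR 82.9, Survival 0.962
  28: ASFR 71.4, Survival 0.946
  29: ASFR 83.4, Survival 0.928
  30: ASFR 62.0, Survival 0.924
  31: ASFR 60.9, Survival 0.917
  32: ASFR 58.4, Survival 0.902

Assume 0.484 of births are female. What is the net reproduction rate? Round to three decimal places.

0.222

Proportion female at birth = 0.484.
Survival-weighted fertility by age (1·fₓ·Sₓ):
  26: 1 × 69.9/1000 × 0.979 = 0.06843
  27: 1 × 82.9/1000 × 0.962 = 0.07975
  28: 1 × 71.4/1000 × 0.946 = 0.06754
  29: 1 × 83.4/1000 × 0.928 = 0.07740
  30: 1 × 62.0/1000 × 0.924 = 0.05729
  31: 1 × 60.9/1000 × 0.917 = 0.05585
  32: 1 × 58.4/1000 × 0.902 = 0.05268
Sum = 0.45894
NRR = 0.484 × 0.45894 = 0.22213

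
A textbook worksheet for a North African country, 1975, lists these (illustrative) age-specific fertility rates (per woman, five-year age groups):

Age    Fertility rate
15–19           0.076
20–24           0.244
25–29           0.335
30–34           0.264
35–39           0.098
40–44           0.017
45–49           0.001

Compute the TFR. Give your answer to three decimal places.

5.175

Sum of ASFRs = 0.076 + 0.244 + 0.335 + 0.264 + 0.098 + 0.017 + 0.001 = 1.035
TFR = 5 × 1.035 = 5.175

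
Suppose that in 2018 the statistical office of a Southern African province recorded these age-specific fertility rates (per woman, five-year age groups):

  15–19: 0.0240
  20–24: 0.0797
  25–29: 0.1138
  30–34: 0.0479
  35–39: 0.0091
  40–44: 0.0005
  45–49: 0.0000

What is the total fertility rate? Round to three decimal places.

Sum of ASFRs = 0.0240 + 0.0797 + 0.1138 + 0.0479 + 0.0091 + 0.0005 + 0.0000 = 0.2750
TFR = 5 × 0.2750 = 1.375

1.375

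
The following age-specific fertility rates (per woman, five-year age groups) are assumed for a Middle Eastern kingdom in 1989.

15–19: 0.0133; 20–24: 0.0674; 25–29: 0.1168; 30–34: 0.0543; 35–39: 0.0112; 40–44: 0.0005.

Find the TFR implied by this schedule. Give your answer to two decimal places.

1.32

Sum of ASFRs = 0.0133 + 0.0674 + 0.1168 + 0.0543 + 0.0112 + 0.0005 = 0.2635
TFR = 5 × 0.2635 = 1.3175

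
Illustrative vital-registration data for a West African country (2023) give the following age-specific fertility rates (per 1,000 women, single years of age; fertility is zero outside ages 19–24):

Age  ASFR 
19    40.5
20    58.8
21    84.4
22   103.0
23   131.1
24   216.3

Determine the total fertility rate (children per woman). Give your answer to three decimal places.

0.634

Sum of ASFRs = 40.5 + 58.8 + 84.4 + 103.0 + 131.1 + 216.3 = 634.1
TFR = 634.1 / 1000 = 0.6341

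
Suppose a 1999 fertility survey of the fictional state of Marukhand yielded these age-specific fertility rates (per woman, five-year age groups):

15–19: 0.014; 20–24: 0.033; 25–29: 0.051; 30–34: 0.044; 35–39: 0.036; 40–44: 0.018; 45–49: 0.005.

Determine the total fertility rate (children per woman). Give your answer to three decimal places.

1.005

Sum of ASFRs = 0.014 + 0.033 + 0.051 + 0.044 + 0.036 + 0.018 + 0.005 = 0.201
TFR = 5 × 0.201 = 1.005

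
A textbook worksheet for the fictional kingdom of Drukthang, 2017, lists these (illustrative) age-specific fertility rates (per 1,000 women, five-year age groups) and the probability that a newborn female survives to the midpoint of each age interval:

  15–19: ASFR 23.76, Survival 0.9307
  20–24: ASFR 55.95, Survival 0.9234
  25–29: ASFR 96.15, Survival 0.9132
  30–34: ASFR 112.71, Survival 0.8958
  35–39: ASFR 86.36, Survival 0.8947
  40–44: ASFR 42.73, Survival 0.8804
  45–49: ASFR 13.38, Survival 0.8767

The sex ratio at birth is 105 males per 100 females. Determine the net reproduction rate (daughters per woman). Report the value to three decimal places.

Proportion female at birth = 100 / (100 + 105) = 0.48780.
Weighting each age-specific rate by interval width and survival:
  15–19: 5 × 23.76/1000 × 0.9307 = 0.11057
  20–24: 5 × 55.95/1000 × 0.9234 = 0.25832
  25–29: 5 × 96.15/1000 × 0.9132 = 0.43902
  30–34: 5 × 112.71/1000 × 0.8958 = 0.50483
  35–39: 5 × 86.36/1000 × 0.8947 = 0.38633
  40–44: 5 × 42.73/1000 × 0.8804 = 0.18810
  45–49: 5 × 13.38/1000 × 0.8767 = 0.05865
Sum = 1.94582
NRR = 0.48780 × 1.94582 = 0.94917

0.949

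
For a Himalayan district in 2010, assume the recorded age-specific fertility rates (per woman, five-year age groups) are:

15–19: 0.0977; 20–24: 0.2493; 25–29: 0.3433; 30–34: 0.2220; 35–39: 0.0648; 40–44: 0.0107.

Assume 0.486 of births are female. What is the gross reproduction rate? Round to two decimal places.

Proportion female at birth = 0.486.
Sum of ASFRs = 0.0977 + 0.2493 + 0.3433 + 0.2220 + 0.0648 + 0.0107 = 0.9878
TFR = 5 × 0.9878 = 4.939
GRR = 0.486 × 4.939 = 2.40035

2.40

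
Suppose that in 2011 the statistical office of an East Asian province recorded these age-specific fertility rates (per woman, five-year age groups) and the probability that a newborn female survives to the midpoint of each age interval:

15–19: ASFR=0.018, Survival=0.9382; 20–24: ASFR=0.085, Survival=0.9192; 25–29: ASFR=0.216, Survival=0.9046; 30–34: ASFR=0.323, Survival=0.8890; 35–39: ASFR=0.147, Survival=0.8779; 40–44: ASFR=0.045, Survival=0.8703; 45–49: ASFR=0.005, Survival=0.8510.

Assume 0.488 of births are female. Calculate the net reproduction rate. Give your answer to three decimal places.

Proportion female at birth = 0.488.
Each age group contributes 5 × ASFR × survival:
  15–19: 5 × 0.018 × 0.9382 = 0.08444
  20–24: 5 × 0.085 × 0.9192 = 0.39066
  25–29: 5 × 0.216 × 0.9046 = 0.97697
  30–34: 5 × 0.323 × 0.8890 = 1.43574
  35–39: 5 × 0.147 × 0.8779 = 0.64526
  40–44: 5 × 0.045 × 0.8703 = 0.19582
  45–49: 5 × 0.005 × 0.8510 = 0.02128
Sum = 3.75017
NRR = 0.488 × 3.75017 = 1.83008
An NRR exceeding 1 indicates intrinsic growth under these rates.

1.830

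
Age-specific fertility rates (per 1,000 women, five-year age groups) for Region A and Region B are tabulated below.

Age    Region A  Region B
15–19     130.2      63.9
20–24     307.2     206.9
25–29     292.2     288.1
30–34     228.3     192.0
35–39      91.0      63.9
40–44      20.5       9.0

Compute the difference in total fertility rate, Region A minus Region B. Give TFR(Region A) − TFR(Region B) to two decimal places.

1.23

Region A:
  Sum of ASFRs = 130.2 + 307.2 + 292.2 + 228.3 + 91.0 + 20.5 = 1069.4
  TFR = 5 × 1069.4 / 1000 = 5.347
Region B:
  Sum of ASFRs = 63.9 + 206.9 + 288.1 + 192.0 + 63.9 + 9.0 = 823.8
  TFR = 5 × 823.8 / 1000 = 4.119
Difference = 5.347 − 4.119 = 1.228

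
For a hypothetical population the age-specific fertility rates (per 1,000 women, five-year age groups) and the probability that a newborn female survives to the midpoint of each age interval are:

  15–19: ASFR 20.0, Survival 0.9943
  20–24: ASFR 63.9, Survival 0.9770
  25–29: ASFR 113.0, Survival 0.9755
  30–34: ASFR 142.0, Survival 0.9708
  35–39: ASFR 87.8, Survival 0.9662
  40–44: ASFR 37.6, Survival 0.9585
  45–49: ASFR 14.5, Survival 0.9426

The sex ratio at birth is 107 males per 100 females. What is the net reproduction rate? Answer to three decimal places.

1.123

Proportion female at birth = 100 / (100 + 107) = 0.48309.
Survival-weighted fertility by age (5·fₓ·Sₓ):
  15–19: 5 × 20.0/1000 × 0.9943 = 0.09943
  20–24: 5 × 63.9/1000 × 0.9770 = 0.31215
  25–29: 5 × 113.0/1000 × 0.9755 = 0.55116
  30–34: 5 × 142.0/1000 × 0.9708 = 0.68927
  35–39: 5 × 87.8/1000 × 0.9662 = 0.42416
  40–44: 5 × 37.6/1000 × 0.9585 = 0.18020
  45–49: 5 × 14.5/1000 × 0.9426 = 0.06834
Sum = 2.32471
NRR = 0.48309 × 2.32471 = 1.12304
With NRR above 1 the population is above replacement fertility.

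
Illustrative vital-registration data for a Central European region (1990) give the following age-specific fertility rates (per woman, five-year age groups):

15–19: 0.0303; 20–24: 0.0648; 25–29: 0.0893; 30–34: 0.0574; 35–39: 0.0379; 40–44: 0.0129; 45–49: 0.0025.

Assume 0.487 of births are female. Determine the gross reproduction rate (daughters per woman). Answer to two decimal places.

0.72

Proportion female at birth = 0.487.
Sum of ASFRs = 0.0303 + 0.0648 + 0.0893 + 0.0574 + 0.0379 + 0.0129 + 0.0025 = 0.2951
TFR = 5 × 0.2951 = 1.4755
GRR = 0.487 × 1.4755 = 0.71857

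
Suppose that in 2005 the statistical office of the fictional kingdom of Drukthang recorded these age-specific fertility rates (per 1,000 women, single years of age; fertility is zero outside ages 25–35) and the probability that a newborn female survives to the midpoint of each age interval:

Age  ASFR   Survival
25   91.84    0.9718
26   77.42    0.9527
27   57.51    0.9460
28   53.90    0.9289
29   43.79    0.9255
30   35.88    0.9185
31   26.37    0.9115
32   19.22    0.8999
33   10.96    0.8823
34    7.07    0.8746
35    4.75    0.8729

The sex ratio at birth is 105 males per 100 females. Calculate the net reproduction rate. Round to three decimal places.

0.196

Proportion female at birth = 100 / (100 + 105) = 0.48780.
Weighting each age-specific rate by interval width and survival:
  25: 1 × 91.84/1000 × 0.9718 = 0.08925
  26: 1 × 77.42/1000 × 0.9527 = 0.07376
  27: 1 × 57.51/1000 × 0.9460 = 0.05440
  28: 1 × 53.90/1000 × 0.9289 = 0.05007
  29: 1 × 43.79/1000 × 0.9255 = 0.04053
  30: 1 × 35.88/1000 × 0.9185 = 0.03296
  31: 1 × 26.37/1000 × 0.9115 = 0.02404
  32: 1 × 19.22/1000 × 0.8999 = 0.01730
  33: 1 × 10.96/1000 × 0.8823 = 0.00967
  34: 1 × 7.07/1000 × 0.8746 = 0.00618
  35: 1 × 4.75/1000 × 0.8729 = 0.00415
Sum = 0.40231
NRR = 0.48780 × 0.40231 = 0.19625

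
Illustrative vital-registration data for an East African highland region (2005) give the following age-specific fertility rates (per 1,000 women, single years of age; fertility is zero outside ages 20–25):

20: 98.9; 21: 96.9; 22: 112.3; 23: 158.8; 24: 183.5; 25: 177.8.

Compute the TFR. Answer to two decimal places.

Sum of ASFRs = 98.9 + 96.9 + 112.3 + 158.8 + 183.5 + 177.8 = 828.2
TFR = 828.2 / 1000 = 0.8282

0.83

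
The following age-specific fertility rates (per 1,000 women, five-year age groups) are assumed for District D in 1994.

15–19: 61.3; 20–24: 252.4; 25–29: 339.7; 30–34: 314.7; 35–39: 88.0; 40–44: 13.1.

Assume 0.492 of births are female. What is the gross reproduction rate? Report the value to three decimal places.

2.630

Proportion female at birth = 0.492.
Sum of ASFRs = 61.3 + 252.4 + 339.7 + 314.7 + 88.0 + 13.1 = 1069.2
TFR = 5 × 1069.2 / 1000 = 5.346
GRR = 0.492 × 5.346 = 2.63023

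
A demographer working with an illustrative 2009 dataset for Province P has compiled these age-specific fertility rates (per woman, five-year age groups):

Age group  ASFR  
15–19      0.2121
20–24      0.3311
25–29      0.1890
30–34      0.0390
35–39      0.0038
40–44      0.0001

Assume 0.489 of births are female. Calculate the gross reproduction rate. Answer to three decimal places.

Proportion female at birth = 0.489.
Sum of ASFRs = 0.2121 + 0.3311 + 0.1890 + 0.0390 + 0.0038 + 0.0001 = 0.7751
TFR = 5 × 0.7751 = 3.8755
GRR = 0.489 × 3.8755 = 1.89512

1.895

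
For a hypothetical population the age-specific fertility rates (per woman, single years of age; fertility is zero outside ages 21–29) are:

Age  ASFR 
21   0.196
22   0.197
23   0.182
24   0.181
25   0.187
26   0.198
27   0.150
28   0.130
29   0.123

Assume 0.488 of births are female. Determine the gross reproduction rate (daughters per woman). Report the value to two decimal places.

Proportion female at birth = 0.488.
Sum of ASFRs = 0.196 + 0.197 + 0.182 + 0.181 + 0.187 + 0.198 + 0.150 + 0.130 + 0.123 = 1.544
TFR = 1.544
GRR = 0.488 × 1.544 = 0.75347

0.75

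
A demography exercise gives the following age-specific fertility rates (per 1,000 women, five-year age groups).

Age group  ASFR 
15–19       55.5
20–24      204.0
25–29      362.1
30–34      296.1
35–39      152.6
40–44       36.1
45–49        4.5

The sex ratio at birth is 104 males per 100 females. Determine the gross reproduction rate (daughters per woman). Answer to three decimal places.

2.723

Proportion female at birth = 100 / (100 + 104) = 0.49020.
Sum of ASFRs = 55.5 + 204.0 + 362.1 + 296.1 + 152.6 + 36.1 + 4.5 = 1110.9
TFR = 5 × 1110.9 / 1000 = 5.5545
GRR = 0.49020 × 5.5545 = 2.72282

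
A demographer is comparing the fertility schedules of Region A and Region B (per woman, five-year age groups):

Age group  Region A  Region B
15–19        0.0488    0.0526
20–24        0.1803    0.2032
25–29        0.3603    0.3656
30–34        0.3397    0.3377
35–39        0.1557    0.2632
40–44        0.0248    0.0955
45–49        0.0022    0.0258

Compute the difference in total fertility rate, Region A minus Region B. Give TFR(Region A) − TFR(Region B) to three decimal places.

Region A:
  Sum of ASFRs = 0.0488 + 0.1803 + 0.3603 + 0.3397 + 0.1557 + 0.0248 + 0.0022 = 1.1118
  TFR = 5 × 1.1118 = 5.559
Region B:
  Sum of ASFRs = 0.0526 + 0.2032 + 0.3656 + 0.3377 + 0.2632 + 0.0955 + 0.0258 = 1.3436
  TFR = 5 × 1.3436 = 6.718
Difference = 5.559 − 6.718 = -1.159

-1.159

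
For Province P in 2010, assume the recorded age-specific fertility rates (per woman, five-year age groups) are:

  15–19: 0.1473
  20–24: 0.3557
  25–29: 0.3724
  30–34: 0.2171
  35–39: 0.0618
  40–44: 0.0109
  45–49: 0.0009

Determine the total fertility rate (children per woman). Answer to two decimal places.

5.83

Sum of ASFRs = 0.1473 + 0.3557 + 0.3724 + 0.2171 + 0.0618 + 0.0109 + 0.0009 = 1.1661
TFR = 5 × 1.1661 = 5.8305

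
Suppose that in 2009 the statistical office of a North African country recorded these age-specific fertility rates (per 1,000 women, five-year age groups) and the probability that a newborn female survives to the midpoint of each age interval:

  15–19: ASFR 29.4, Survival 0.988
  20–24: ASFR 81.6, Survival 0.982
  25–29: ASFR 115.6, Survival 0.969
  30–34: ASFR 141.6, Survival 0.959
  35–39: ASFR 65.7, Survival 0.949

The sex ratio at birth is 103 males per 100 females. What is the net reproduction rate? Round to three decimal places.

Proportion female at birth = 100 / (100 + 103) = 0.49261.
Per-age-group product (5 × ASFR × survival probability):
  15–19: 5 × 29.4/1000 × 0.988 = 0.14524
  20–24: 5 × 81.6/1000 × 0.982 = 0.40066
  25–29: 5 × 115.6/1000 × 0.969 = 0.56008
  30–34: 5 × 141.6/1000 × 0.959 = 0.67897
  35–39: 5 × 65.7/1000 × 0.949 = 0.31175
Sum = 2.09670
NRR = 0.49261 × 2.09670 = 1.03286
NRR > 1, so each generation more than replaces itself.

1.033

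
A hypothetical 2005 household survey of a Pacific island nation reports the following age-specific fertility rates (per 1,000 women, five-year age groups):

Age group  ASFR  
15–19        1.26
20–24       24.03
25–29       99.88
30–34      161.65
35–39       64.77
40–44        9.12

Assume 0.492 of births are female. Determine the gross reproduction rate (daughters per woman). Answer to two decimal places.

0.89

Proportion female at birth = 0.492.
Sum of ASFRs = 1.26 + 24.03 + 99.88 + 161.65 + 64.77 + 9.12 = 360.71
TFR = 5 × 360.71 / 1000 = 1.80355
GRR = 0.492 × 1.80355 = 0.88735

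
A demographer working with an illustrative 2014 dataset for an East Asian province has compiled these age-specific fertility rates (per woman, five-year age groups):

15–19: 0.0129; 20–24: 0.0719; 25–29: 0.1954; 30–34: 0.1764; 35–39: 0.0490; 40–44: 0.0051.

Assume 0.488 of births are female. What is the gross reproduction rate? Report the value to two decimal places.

1.25

Proportion female at birth = 0.488.
Sum of ASFRs = 0.0129 + 0.0719 + 0.1954 + 0.1764 + 0.0490 + 0.0051 = 0.5107
TFR = 5 × 0.5107 = 2.5535
GRR = 0.488 × 2.5535 = 1.24611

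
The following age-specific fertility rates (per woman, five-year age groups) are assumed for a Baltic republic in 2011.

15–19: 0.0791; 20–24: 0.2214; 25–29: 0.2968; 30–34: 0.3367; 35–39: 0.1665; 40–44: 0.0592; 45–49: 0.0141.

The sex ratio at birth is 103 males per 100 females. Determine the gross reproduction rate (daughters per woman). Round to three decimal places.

Proportion female at birth = 100 / (100 + 103) = 0.49261.
Sum of ASFRs = 0.0791 + 0.2214 + 0.2968 + 0.3367 + 0.1665 + 0.0592 + 0.0141 = 1.1738
TFR = 5 × 1.1738 = 5.869
GRR = 0.49261 × 5.869 = 2.89113

2.891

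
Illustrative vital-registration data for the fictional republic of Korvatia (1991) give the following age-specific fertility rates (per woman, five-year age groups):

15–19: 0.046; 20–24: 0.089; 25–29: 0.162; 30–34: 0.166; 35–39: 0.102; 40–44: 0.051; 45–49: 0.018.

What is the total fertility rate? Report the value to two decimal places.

3.17

Sum of ASFRs = 0.046 + 0.089 + 0.162 + 0.166 + 0.102 + 0.051 + 0.018 = 0.634
TFR = 5 × 0.634 = 3.17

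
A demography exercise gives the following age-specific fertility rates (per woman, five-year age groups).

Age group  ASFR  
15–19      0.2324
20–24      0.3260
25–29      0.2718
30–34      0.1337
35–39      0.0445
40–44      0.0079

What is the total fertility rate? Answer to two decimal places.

5.08

Sum of ASFRs = 0.2324 + 0.3260 + 0.2718 + 0.1337 + 0.0445 + 0.0079 = 1.0163
TFR = 5 × 1.0163 = 5.0815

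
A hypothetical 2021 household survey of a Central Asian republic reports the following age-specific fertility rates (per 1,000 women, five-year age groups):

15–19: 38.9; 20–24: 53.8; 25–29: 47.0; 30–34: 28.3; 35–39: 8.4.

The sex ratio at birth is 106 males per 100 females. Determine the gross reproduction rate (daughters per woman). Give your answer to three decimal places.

Proportion female at birth = 100 / (100 + 106) = 0.48544.
Sum of ASFRs = 38.9 + 53.8 + 47.0 + 28.3 + 8.4 = 176.4
TFR = 5 × 176.4 / 1000 = 0.882
GRR = 0.48544 × 0.882 = 0.42816

0.428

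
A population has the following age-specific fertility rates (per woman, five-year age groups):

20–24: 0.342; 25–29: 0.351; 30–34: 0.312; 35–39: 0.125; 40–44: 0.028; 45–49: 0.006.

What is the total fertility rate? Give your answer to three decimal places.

Sum of ASFRs = 0.342 + 0.351 + 0.312 + 0.125 + 0.028 + 0.006 = 1.164
TFR = 5 × 1.164 = 5.82

5.820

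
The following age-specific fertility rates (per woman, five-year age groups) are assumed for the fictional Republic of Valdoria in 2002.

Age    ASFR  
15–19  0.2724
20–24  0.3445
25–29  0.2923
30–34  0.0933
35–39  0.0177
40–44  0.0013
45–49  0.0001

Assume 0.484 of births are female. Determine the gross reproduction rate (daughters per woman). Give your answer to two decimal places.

Proportion female at birth = 0.484.
Sum of ASFRs = 0.2724 + 0.3445 + 0.2923 + 0.0933 + 0.0177 + 0.0013 + 0.0001 = 1.0216
TFR = 5 × 1.0216 = 5.108
GRR = 0.484 × 5.108 = 2.47227

2.47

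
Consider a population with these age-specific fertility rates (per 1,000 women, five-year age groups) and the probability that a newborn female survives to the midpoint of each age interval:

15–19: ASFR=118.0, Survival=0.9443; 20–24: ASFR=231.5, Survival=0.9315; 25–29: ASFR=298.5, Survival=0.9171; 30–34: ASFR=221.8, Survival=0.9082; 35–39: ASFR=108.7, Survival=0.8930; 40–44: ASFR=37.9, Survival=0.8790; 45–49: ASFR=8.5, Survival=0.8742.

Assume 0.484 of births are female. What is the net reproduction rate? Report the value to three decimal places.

Proportion female at birth = 0.484.
Per-age-group product (5 × ASFR × survival probability):
  15–19: 5 × 118.0/1000 × 0.9443 = 0.55714
  20–24: 5 × 231.5/1000 × 0.9315 = 1.07821
  25–29: 5 × 298.5/1000 × 0.9171 = 1.36877
  30–34: 5 × 221.8/1000 × 0.9082 = 1.00719
  35–39: 5 × 108.7/1000 × 0.8930 = 0.48535
  40–44: 5 × 37.9/1000 × 0.8790 = 0.16657
  45–49: 5 × 8.5/1000 × 0.8742 = 0.03715
Sum = 4.70038
NRR = 0.484 × 4.70038 = 2.27498
With NRR above 1 the population is above replacement fertility.

2.275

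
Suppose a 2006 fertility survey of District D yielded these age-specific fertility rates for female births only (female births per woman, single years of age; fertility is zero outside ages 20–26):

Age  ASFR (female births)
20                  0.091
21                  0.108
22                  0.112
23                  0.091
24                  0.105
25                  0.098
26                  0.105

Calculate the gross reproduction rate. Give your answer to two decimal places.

Sum of female ASFRs = 0.091 + 0.108 + 0.112 + 0.091 + 0.105 + 0.098 + 0.105 = 0.710
GRR = 0.71

0.71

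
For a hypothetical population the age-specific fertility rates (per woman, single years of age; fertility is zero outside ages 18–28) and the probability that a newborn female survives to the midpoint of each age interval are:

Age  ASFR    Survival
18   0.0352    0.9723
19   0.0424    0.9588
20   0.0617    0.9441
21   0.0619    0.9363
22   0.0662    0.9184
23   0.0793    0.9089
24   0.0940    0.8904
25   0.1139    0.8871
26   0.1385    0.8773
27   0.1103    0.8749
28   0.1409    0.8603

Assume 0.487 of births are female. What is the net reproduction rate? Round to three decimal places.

Proportion female at birth = 0.487.
Survival-weighted fertility by age (1·fₓ·Sₓ):
  18: 1 × 0.0352 × 0.9723 = 0.03422
  19: 1 × 0.0424 × 0.9588 = 0.04065
  20: 1 × 0.0617 × 0.9441 = 0.05825
  21: 1 × 0.0619 × 0.9363 = 0.05796
  22: 1 × 0.0662 × 0.9184 = 0.06080
  23: 1 × 0.0793 × 0.9089 = 0.07208
  24: 1 × 0.0940 × 0.8904 = 0.08370
  25: 1 × 0.1139 × 0.8871 = 0.10104
  26: 1 × 0.1385 × 0.8773 = 0.12151
  27: 1 × 0.1103 × 0.8749 = 0.09650
  28: 1 × 0.1409 × 0.8603 = 0.12122
Sum = 0.84793
NRR = 0.487 × 0.84793 = 0.41294

0.413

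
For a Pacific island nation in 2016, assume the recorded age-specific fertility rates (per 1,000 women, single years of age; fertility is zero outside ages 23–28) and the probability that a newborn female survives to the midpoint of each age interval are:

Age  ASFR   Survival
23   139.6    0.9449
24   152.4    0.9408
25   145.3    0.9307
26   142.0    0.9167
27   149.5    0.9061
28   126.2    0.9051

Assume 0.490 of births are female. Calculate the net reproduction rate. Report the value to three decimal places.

0.387

Proportion female at birth = 0.490.
Per-age-group product (1 × ASFR × survival probability):
  23: 1 × 139.6/1000 × 0.9449 = 0.13191
  24: 1 × 152.4/1000 × 0.9408 = 0.14338
  25: 1 × 145.3/1000 × 0.9307 = 0.13523
  26: 1 × 142.0/1000 × 0.9167 = 0.13017
  27: 1 × 149.5/1000 × 0.9061 = 0.13546
  28: 1 × 126.2/1000 × 0.9051 = 0.11422
Sum = 0.79037
NRR = 0.490 × 0.79037 = 0.38728
NRR < 1, so the cohort does not fully replace itself.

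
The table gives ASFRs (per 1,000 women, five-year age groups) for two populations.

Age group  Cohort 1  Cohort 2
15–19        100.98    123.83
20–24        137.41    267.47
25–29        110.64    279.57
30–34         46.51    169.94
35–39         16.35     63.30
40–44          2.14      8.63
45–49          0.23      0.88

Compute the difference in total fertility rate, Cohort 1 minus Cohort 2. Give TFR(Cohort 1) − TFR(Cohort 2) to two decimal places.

-2.50

Cohort 1:
  Sum of ASFRs = 100.98 + 137.41 + 110.64 + 46.51 + 16.35 + 2.14 + 0.23 = 414.26
  TFR = 5 × 414.26 / 1000 = 2.0713
Cohort 2:
  Sum of ASFRs = 123.83 + 267.47 + 279.57 + 169.94 + 63.30 + 8.63 + 0.88 = 913.62
  TFR = 5 × 913.62 / 1000 = 4.5681
Difference = 2.0713 − 4.5681 = -2.4968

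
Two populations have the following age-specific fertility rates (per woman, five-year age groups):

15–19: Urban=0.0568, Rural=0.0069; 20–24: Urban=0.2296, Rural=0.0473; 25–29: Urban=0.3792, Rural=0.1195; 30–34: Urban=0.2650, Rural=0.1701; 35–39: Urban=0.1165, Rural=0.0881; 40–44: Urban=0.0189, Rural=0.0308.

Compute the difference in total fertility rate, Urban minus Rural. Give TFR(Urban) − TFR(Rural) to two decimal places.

Urban:
  Sum of ASFRs = 0.0568 + 0.2296 + 0.3792 + 0.2650 + 0.1165 + 0.0189 = 1.0660
  TFR = 5 × 1.0660 = 5.33
Rural:
  Sum of ASFRs = 0.0069 + 0.0473 + 0.1195 + 0.1701 + 0.0881 + 0.0308 = 0.4627
  TFR = 5 × 0.4627 = 2.3135
Difference = 5.33 − 2.3135 = 3.0165

3.02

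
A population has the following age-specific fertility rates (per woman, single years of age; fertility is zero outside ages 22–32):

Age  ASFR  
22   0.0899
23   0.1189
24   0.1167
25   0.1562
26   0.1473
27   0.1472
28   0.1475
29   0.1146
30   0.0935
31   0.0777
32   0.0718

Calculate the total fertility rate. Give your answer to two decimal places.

Sum of ASFRs = 0.0899 + 0.1189 + 0.1167 + 0.1562 + 0.1473 + 0.1472 + 0.1475 + 0.1146 + 0.0935 + 0.0777 + 0.0718 = 1.2813
TFR = 1.2813

1.28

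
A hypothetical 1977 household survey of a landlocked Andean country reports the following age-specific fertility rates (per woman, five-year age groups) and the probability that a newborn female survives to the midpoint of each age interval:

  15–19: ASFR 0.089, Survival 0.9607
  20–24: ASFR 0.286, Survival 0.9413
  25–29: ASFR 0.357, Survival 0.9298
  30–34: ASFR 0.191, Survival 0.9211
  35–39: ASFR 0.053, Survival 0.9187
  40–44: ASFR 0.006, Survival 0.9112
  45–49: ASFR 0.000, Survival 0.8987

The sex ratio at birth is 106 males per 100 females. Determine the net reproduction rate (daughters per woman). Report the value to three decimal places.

2.225

Proportion female at birth = 100 / (100 + 106) = 0.48544.
Weighting each age-specific rate by interval width and survival:
  15–19: 5 × 0.089 × 0.9607 = 0.42751
  20–24: 5 × 0.286 × 0.9413 = 1.34606
  25–29: 5 × 0.357 × 0.9298 = 1.65969
  30–34: 5 × 0.191 × 0.9211 = 0.87965
  35–39: 5 × 0.053 × 0.9187 = 0.24346
  40–44: 5 × 0.006 × 0.9112 = 0.02734
  45–49: 5 × 0.000 × 0.8987 = 0.00000
Sum = 4.58371
NRR = 0.48544 × 4.58371 = 2.22512
An NRR exceeding 1 indicates intrinsic growth under these rates.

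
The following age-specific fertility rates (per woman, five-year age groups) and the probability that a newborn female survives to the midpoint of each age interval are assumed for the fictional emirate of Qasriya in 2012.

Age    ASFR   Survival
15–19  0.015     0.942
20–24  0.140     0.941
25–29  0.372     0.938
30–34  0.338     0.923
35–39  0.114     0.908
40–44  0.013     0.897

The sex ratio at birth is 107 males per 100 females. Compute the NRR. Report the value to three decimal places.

Proportion female at birth = 100 / (100 + 107) = 0.48309.
Survival-weighted fertility by age (5·fₓ·Sₓ):
  15–19: 5 × 0.015 × 0.942 = 0.07065
  20–24: 5 × 0.140 × 0.941 = 0.65870
  25–29: 5 × 0.372 × 0.938 = 1.74468
  30–34: 5 × 0.338 × 0.923 = 1.55987
  35–39: 5 × 0.114 × 0.908 = 0.51756
  40–44: 5 × 0.013 × 0.897 = 0.05831
Sum = 4.60977
NRR = 0.48309 × 4.60977 = 2.22693
An NRR exceeding 1 indicates intrinsic growth under these rates.

2.227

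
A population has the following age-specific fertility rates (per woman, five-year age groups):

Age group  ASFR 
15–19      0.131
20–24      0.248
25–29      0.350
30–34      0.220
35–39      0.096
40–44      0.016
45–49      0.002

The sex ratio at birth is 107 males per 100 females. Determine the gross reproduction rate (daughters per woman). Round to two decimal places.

Proportion female at birth = 100 / (100 + 107) = 0.48309.
Sum of ASFRs = 0.131 + 0.248 + 0.350 + 0.220 + 0.096 + 0.016 + 0.002 = 1.063
TFR = 5 × 1.063 = 5.315
GRR = 0.48309 × 5.315 = 2.56762

2.57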